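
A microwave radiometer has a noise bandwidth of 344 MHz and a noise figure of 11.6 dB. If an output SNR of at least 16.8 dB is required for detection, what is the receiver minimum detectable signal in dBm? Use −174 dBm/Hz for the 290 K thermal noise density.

Sensitivity = −174 + 10 log₁₀(B) + NF + SNR_min
= −174 + 85.37 + 11.6 + 16.8
= −60.23 dBm → −60.2 dBm

−60.2 dBm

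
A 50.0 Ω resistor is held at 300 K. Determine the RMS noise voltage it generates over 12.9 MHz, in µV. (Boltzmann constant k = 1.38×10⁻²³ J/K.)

V_n = √(4kTRB)
4kTRB = 4 × 1.38×10⁻²³ × 300 × 5.00×10¹ × 1.29×10⁷ = 1.07×10⁻¹¹ V²
V_n = √(1.07×10⁻¹¹) = 3.27×10⁻⁶ V = 3.27 µV

3.27 µV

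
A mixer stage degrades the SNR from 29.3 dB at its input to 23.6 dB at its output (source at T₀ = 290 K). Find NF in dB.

5.7 dB

NF (dB) = SNR_in(dB) − SNR_out(dB) when the source is at T₀
NF = 29.3 − 23.6 = 5.7 dB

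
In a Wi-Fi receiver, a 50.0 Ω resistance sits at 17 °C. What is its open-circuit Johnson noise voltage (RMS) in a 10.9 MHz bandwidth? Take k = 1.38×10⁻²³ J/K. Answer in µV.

T = 17 °C + 273.15 = 290.15 K
V_n = √(4kTRB)
4kTRB = 4 × 1.38×10⁻²³ × 290.15 × 5.00×10¹ × 1.09×10⁷ = 8.73×10⁻¹² V²
V_n = √(8.73×10⁻¹²) = 2.95×10⁻⁶ V = 2.95 µV

2.95 µV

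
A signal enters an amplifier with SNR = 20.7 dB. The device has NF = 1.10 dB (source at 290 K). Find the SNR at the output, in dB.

By definition F = SNR_in/SNR_out, so in dB: SNR_out = SNR_in − NF
SNR_out = 20.7 − 1.10 = 19.60 dB

19.60 dB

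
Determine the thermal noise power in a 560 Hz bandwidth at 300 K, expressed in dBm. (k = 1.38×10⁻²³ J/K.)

P_n = kTB = 1.38×10⁻²³ × 300 × 5.60×10² = 2.32×10⁻¹⁸ W
In dBm: 10 log₁₀(2.32×10⁻¹⁸ / 10⁻³) = −146.3 dBm

−146.3 dBm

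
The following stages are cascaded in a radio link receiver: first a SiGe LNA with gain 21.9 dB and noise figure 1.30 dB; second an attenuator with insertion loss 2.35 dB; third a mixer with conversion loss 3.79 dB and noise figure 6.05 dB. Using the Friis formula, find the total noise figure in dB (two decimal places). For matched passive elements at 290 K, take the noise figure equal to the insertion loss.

Convert to linear (a loss of L dB is a gain of −L dB): F_i = 10^(NF_i/10), G_i = 10^(G_i,dB/10)
  Stage 1: F_1 = 10^(1.30/10) = 1.349, G_1 = 10^(21.9/10) = 154.9
  Stage 2: F_2 = 10^(2.35/10) = 1.718, G_2 = 10^(−2.35/10) = 0.5821
  Stage 3: F_3 = 10^(6.05/10) = 4.027, G_3 = 10^(−3.79/10) = 0.4178
Friis cascade:
  F = 1.349 + (1.718 − 1)/154.9 + (4.027 − 1)/90.16 = 1.387
NF = 10 log₁₀(1.387) = 1.42 dB

1.42 dB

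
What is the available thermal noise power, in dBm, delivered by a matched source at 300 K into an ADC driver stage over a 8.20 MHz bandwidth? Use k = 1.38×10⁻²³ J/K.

−104.7 dBm

P_n = kTB = 1.38×10⁻²³ × 300 × 8.20×10⁶ = 3.39×10⁻¹⁴ W
In dBm: 10 log₁₀(3.39×10⁻¹⁴ / 10⁻³) = −104.7 dBm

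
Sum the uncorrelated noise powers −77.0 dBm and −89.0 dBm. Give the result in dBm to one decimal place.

Convert to linear, add, convert back:
P₁ = 2.00×10⁻¹¹ W, P₂ = 1.26×10⁻¹² W
P_tot = 2.12×10⁻¹¹ W → 10 log₁₀(P_tot / 10⁻³) = −76.7 dBm

−76.7 dBm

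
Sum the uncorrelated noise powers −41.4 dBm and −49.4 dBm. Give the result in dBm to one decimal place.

Convert to linear, add, convert back:
P₁ = 7.24×10⁻⁸ W, P₂ = 1.15×10⁻⁸ W
P_tot = 8.39×10⁻⁸ W → 10 log₁₀(P_tot / 10⁻³) = −40.8 dBm

−40.8 dBm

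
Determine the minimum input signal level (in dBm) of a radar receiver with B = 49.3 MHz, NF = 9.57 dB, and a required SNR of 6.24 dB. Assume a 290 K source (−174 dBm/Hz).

Sensitivity = −174 + 10 log₁₀(B) + NF + SNR_min
= −174 + 76.93 + 9.57 + 6.24
= −81.26 dBm → −81.3 dBm

−81.3 dBm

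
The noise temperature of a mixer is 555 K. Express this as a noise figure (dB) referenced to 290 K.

F = 1 + T_e/T₀ = 1 + 555/290 = 2.91379
NF = 10 log₁₀(2.91379) = 4.64 dB

4.64 dB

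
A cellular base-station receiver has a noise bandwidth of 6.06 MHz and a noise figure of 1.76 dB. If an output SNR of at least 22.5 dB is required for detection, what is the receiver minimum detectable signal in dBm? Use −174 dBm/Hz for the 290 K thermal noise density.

Sensitivity = −174 + 10 log₁₀(B) + NF + SNR_min
= −174 + 67.82 + 1.76 + 22.5
= −81.92 dBm → −81.9 dBm

−81.9 dBm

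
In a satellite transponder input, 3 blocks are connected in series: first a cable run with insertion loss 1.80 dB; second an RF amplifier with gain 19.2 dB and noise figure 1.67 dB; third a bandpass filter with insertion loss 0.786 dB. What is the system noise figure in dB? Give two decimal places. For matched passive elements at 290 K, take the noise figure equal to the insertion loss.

Convert to linear (a loss of L dB is a gain of −L dB): F_i = 10^(NF_i/10), G_i = 10^(G_i,dB/10)
  Stage 1: F_1 = 10^(1.80/10) = 1.514, G_1 = 10^(−1.80/10) = 0.6607
  Stage 2: F_2 = 10^(1.67/10) = 1.469, G_2 = 10^(19.2/10) = 83.18
  Stage 3: F_3 = 10^(0.786/10) = 1.198, G_3 = 10^(−0.786/10) = 0.8344
Friis cascade:
  F = 1.514 + (1.469 − 1)/0.6607 + (1.198 − 1)/54.95 = 2.227
NF = 10 log₁₀(2.227) = 3.48 dB

3.48 dB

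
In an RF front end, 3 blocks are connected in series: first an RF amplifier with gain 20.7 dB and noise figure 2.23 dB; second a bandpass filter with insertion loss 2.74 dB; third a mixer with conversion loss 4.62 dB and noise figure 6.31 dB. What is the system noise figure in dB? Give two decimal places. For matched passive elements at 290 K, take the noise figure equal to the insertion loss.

2.38 dB

Convert to linear (a loss of L dB is a gain of −L dB): F_i = 10^(NF_i/10), G_i = 10^(G_i,dB/10)
  Stage 1: F_1 = 10^(2.23/10) = 1.671, G_1 = 10^(20.7/10) = 117.5
  Stage 2: F_2 = 10^(2.74/10) = 1.879, G_2 = 10^(−2.74/10) = 0.5321
  Stage 3: F_3 = 10^(6.31/10) = 4.276, G_3 = 10^(−4.62/10) = 0.3451
Friis cascade:
  F = 1.671 + (1.879 − 1)/117.5 + (4.276 − 1)/62.52 = 1.731
NF = 10 log₁₀(1.731) = 2.38 dB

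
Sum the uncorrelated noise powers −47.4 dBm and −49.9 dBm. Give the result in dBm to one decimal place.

Convert to linear, add, convert back:
P₁ = 1.82×10⁻⁸ W, P₂ = 1.02×10⁻⁸ W
P_tot = 2.84×10⁻⁸ W → 10 log₁₀(P_tot / 10⁻³) = −45.5 dBm

−45.5 dBm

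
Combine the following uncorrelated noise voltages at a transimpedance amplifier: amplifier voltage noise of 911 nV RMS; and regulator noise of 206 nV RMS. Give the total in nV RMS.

Uncorrelated sources add in power (mean-square): V_tot = √(ΣV_i²)
V_tot = √[(9.11×10⁻⁷)² + (2.06×10⁻⁷)²] = 9.34×10⁻⁷ V = 934 nV

934 nV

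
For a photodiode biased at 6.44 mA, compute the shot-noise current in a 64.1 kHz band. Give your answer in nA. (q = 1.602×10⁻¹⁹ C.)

11.5 nA

I_n = √(2qI·B)
2qI·B = 2 × 1.602×10⁻¹⁹ × 6.44×10⁻³ × 6.41×10⁴ = 1.32×10⁻¹⁶ A²
I_n = √(1.32×10⁻¹⁶) = 1.15×10⁻⁸ A = 11.5 nA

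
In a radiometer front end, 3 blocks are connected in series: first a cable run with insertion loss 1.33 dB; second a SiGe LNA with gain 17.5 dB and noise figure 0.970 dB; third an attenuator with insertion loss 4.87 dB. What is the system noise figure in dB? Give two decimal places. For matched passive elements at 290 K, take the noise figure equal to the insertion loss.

2.43 dB

Convert to linear (a loss of L dB is a gain of −L dB): F_i = 10^(NF_i/10), G_i = 10^(G_i,dB/10)
  Stage 1: F_1 = 10^(1.33/10) = 1.358, G_1 = 10^(−1.33/10) = 0.7362
  Stage 2: F_2 = 10^(0.970/10) = 1.250, G_2 = 10^(17.5/10) = 56.23
  Stage 3: F_3 = 10^(4.87/10) = 3.069, G_3 = 10^(−4.87/10) = 0.3258
Friis cascade:
  F = 1.358 + (1.250 − 1)/0.7362 + (3.069 − 1)/41.40 = 1.748
NF = 10 log₁₀(1.748) = 2.43 dB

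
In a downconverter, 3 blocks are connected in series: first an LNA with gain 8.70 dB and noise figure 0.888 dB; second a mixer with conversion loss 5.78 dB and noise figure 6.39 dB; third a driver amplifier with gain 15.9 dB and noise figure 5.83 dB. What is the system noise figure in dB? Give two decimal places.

4.95 dB

Convert to linear (a loss of L dB is a gain of −L dB): F_i = 10^(NF_i/10), G_i = 10^(G_i,dB/10)
  Stage 1: F_1 = 10^(0.888/10) = 1.227, G_1 = 10^(8.70/10) = 7.413
  Stage 2: F_2 = 10^(6.39/10) = 4.355, G_2 = 10^(−5.78/10) = 0.2642
  Stage 3: F_3 = 10^(5.83/10) = 3.828, G_3 = 10^(15.9/10) = 38.90
Friis cascade:
  F = 1.227 + (4.355 − 1)/7.413 + (3.828 − 1)/1.959 = 3.123
NF = 10 log₁₀(3.123) = 4.95 dB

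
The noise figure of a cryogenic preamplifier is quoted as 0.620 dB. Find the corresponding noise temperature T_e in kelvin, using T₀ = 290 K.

44.5 K

F = 10^(0.620/10) = 1.15345
T_e = (F − 1)·T₀ = (1.15345 − 1) × 290 = 44.5 K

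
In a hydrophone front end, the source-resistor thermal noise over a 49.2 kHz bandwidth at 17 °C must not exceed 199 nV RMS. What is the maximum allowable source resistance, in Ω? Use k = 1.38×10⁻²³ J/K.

T = 17 °C + 273.15 = 290.15 K
Johnson–Nyquist: V_n = √(4kTRB) ⇒ R = V_n² / (4kTB)
4kTB = 4 × 1.38×10⁻²³ × 290.15 × 4.92×10⁴ = 7.88×10⁻¹⁶
R = (1.99×10⁻⁷)² / 7.88×10⁻¹⁶ = 5.03×10¹ Ω = 50.3 Ω

50.3 Ω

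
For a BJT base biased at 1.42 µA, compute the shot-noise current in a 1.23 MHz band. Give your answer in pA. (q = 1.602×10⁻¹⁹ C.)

748 pA

I_n = √(2qI·B)
2qI·B = 2 × 1.602×10⁻¹⁹ × 1.42×10⁻⁶ × 1.23×10⁶ = 5.60×10⁻¹⁹ A²
I_n = √(5.60×10⁻¹⁹) = 7.48×10⁻¹⁰ A = 748 pA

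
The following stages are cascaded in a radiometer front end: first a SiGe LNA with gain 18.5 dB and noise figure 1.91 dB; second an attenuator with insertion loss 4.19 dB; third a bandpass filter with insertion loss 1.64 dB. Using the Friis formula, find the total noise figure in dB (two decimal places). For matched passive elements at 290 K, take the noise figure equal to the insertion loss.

Convert to linear (a loss of L dB is a gain of −L dB): F_i = 10^(NF_i/10), G_i = 10^(G_i,dB/10)
  Stage 1: F_1 = 10^(1.91/10) = 1.552, G_1 = 10^(18.5/10) = 70.79
  Stage 2: F_2 = 10^(4.19/10) = 2.624, G_2 = 10^(−4.19/10) = 0.3811
  Stage 3: F_3 = 10^(1.64/10) = 1.459, G_3 = 10^(−1.64/10) = 0.6855
Friis cascade:
  F = 1.552 + (2.624 − 1)/70.79 + (1.459 − 1)/26.98 = 1.592
NF = 10 log₁₀(1.592) = 2.02 dB

2.02 dB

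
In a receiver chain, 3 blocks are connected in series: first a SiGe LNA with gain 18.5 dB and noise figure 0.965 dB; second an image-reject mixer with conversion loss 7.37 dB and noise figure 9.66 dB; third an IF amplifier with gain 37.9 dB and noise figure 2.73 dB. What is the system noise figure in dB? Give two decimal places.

Convert to linear (a loss of L dB is a gain of −L dB): F_i = 10^(NF_i/10), G_i = 10^(G_i,dB/10)
  Stage 1: F_1 = 10^(0.965/10) = 1.249, G_1 = 10^(18.5/10) = 70.79
  Stage 2: F_2 = 10^(9.66/10) = 9.247, G_2 = 10^(−7.37/10) = 0.1832
  Stage 3: F_3 = 10^(2.73/10) = 1.875, G_3 = 10^(37.9/10) = 6166
Friis cascade:
  F = 1.249 + (9.247 − 1)/70.79 + (1.875 − 1)/12.97 = 1.433
NF = 10 log₁₀(1.433) = 1.56 dB

1.56 dB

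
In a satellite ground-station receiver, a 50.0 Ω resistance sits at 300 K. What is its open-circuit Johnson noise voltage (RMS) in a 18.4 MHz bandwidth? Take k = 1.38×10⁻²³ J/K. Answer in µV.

V_n = √(4kTRB)
4kTRB = 4 × 1.38×10⁻²³ × 300 × 5.00×10¹ × 1.84×10⁷ = 1.52×10⁻¹¹ V²
V_n = √(1.52×10⁻¹¹) = 3.90×10⁻⁶ V = 3.90 µV

3.90 µV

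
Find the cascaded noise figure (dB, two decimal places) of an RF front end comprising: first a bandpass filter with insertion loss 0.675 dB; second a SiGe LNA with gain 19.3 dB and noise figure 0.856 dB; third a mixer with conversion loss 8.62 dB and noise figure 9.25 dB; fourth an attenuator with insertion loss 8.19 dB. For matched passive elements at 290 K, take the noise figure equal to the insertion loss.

Convert to linear (a loss of L dB is a gain of −L dB): F_i = 10^(NF_i/10), G_i = 10^(G_i,dB/10)
  Stage 1: F_1 = 10^(0.675/10) = 1.168, G_1 = 10^(−0.675/10) = 0.8561
  Stage 2: F_2 = 10^(0.856/10) = 1.218, G_2 = 10^(19.3/10) = 85.11
  Stage 3: F_3 = 10^(9.25/10) = 8.414, G_3 = 10^(−8.62/10) = 0.1374
  Stage 4: F_4 = 10^(8.19/10) = 6.592, G_4 = 10^(−8.19/10) = 0.1517
Friis cascade:
  F = 1.168 + (1.218 − 1)/0.8561 + (8.414 − 1)/72.86 + (6.592 − 1)/10.01 = 2.083
NF = 10 log₁₀(2.083) = 3.19 dB

3.19 dB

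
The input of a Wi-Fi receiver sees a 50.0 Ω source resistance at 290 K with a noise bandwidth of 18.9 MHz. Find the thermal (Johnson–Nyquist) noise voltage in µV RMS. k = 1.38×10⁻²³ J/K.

3.89 µV

V_n = √(4kTRB)
4kTRB = 4 × 1.38×10⁻²³ × 290 × 5.00×10¹ × 1.89×10⁷ = 1.51×10⁻¹¹ V²
V_n = √(1.51×10⁻¹¹) = 3.89×10⁻⁶ V = 3.89 µV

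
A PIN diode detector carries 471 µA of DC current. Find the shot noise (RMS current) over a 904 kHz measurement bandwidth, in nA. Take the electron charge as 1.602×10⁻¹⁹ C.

11.7 nA

I_n = √(2qI·B)
2qI·B = 2 × 1.602×10⁻¹⁹ × 4.71×10⁻⁴ × 9.04×10⁵ = 1.36×10⁻¹⁶ A²
I_n = √(1.36×10⁻¹⁶) = 1.17×10⁻⁸ A = 11.7 nA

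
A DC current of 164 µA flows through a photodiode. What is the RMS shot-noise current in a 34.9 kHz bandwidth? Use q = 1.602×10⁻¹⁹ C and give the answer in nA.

I_n = √(2qI·B)
2qI·B = 2 × 1.602×10⁻¹⁹ × 1.64×10⁻⁴ × 3.49×10⁴ = 1.83×10⁻¹⁸ A²
I_n = √(1.83×10⁻¹⁸) = 1.35×10⁻⁹ A = 1.35 nA

1.35 nA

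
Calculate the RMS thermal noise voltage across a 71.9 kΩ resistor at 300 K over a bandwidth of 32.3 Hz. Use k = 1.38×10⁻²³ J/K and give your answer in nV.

V_n = √(4kTRB)
4kTRB = 4 × 1.38×10⁻²³ × 300 × 7.19×10⁴ × 3.23×10¹ = 3.85×10⁻¹⁴ V²
V_n = √(3.85×10⁻¹⁴) = 1.96×10⁻⁷ V = 196 nV

196 nV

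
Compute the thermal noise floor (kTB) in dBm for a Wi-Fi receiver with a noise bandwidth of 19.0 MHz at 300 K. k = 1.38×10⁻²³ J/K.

−101.0 dBm

P_n = kTB = 1.38×10⁻²³ × 300 × 1.90×10⁷ = 7.87×10⁻¹⁴ W
In dBm: 10 log₁₀(7.87×10⁻¹⁴ / 10⁻³) = −101.0 dBm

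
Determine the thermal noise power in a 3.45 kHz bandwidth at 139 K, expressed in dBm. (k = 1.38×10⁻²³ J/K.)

P_n = kTB = 1.38×10⁻²³ × 139 × 3.45×10³ = 6.62×10⁻¹⁸ W
In dBm: 10 log₁₀(6.62×10⁻¹⁸ / 10⁻³) = −141.8 dBm

−141.8 dBm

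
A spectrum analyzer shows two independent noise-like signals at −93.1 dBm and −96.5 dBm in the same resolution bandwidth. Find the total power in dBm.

Convert to linear, add, convert back:
P₁ = 4.90×10⁻¹³ W, P₂ = 2.24×10⁻¹³ W
P_tot = 7.14×10⁻¹³ W → 10 log₁₀(P_tot / 10⁻³) = −91.5 dBm

−91.5 dBm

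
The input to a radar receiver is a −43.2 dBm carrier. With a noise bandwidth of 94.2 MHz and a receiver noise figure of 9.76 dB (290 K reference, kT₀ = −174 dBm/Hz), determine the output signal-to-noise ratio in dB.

Noise floor: N = −174 + 10 log₁₀(B) + NF
10 log₁₀(9.42×10⁷) = 79.74 dB
N = −174 + 79.74 + 9.76 = −84.50 dBm
SNR = P_sig − N = −43.2 − (−84.50) = 41.30 dB → 41.3 dB

41.3 dB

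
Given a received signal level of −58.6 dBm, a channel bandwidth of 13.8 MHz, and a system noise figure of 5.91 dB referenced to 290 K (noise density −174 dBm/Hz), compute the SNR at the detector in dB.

Noise floor: N = −174 + 10 log₁₀(B) + NF
10 log₁₀(1.38×10⁷) = 71.4 dB
N = −174 + 71.4 + 5.91 = −96.69 dBm
SNR = P_sig − N = −58.6 − (−96.69) = 38.09 dB → 38.1 dB

38.1 dB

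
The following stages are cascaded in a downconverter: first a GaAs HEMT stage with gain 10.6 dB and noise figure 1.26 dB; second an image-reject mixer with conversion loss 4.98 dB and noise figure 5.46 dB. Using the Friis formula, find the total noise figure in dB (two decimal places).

Convert to linear (a loss of L dB is a gain of −L dB): F_i = 10^(NF_i/10), G_i = 10^(G_i,dB/10)
  Stage 1: F_1 = 10^(1.26/10) = 1.337, G_1 = 10^(10.6/10) = 11.48
  Stage 2: F_2 = 10^(5.46/10) = 3.516, G_2 = 10^(−4.98/10) = 0.3177
Friis cascade:
  F = 1.337 + (3.516 − 1)/11.48 = 1.556
NF = 10 log₁₀(1.556) = 1.92 dB

1.92 dB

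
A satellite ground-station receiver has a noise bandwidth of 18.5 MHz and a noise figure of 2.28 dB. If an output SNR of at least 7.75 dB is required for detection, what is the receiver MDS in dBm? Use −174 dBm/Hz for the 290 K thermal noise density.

−91.3 dBm

Sensitivity = −174 + 10 log₁₀(B) + NF + SNR_min
= −174 + 72.67 + 2.28 + 7.75
= −91.30 dBm → −91.3 dBm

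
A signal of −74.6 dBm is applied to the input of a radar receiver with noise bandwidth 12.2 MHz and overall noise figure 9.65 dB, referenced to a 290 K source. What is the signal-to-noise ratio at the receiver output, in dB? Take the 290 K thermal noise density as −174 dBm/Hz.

Noise floor: N = −174 + 10 log₁₀(B) + NF
10 log₁₀(1.22×10⁷) = 70.86 dB
N = −174 + 70.86 + 9.65 = −93.49 dBm
SNR = P_sig − N = −74.6 − (−93.49) = 18.89 dB → 18.9 dB

18.9 dB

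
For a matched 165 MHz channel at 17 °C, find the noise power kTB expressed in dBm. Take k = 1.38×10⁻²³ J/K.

−91.8 dBm

T = 17 °C + 273.15 = 290.15 K
P_n = kTB = 1.38×10⁻²³ × 290.15 × 1.65×10⁸ = 6.61×10⁻¹³ W
In dBm: 10 log₁₀(6.61×10⁻¹³ / 10⁻³) = −91.8 dBm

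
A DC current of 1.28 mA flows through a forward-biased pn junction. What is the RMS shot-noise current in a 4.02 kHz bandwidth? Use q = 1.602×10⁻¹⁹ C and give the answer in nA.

I_n = √(2qI·B)
2qI·B = 2 × 1.602×10⁻¹⁹ × 1.28×10⁻³ × 4.02×10³ = 1.65×10⁻¹⁸ A²
I_n = √(1.65×10⁻¹⁸) = 1.28×10⁻⁹ A = 1.28 nA

1.28 nA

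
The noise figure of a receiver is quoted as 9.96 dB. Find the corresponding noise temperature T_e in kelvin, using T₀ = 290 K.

F = 10^(9.96/10) = 9.90832
T_e = (F − 1)·T₀ = (9.90832 − 1) × 290 = 2583 K

2583 K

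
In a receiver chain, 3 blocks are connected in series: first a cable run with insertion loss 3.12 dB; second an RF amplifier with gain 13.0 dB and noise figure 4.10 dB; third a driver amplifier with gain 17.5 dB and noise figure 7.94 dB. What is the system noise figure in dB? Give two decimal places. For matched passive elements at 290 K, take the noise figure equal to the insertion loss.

7.64 dB

Convert to linear (a loss of L dB is a gain of −L dB): F_i = 10^(NF_i/10), G_i = 10^(G_i,dB/10)
  Stage 1: F_1 = 10^(3.12/10) = 2.051, G_1 = 10^(−3.12/10) = 0.4875
  Stage 2: F_2 = 10^(4.10/10) = 2.570, G_2 = 10^(13.0/10) = 19.95
  Stage 3: F_3 = 10^(7.94/10) = 6.223, G_3 = 10^(17.5/10) = 56.23
Friis cascade:
  F = 2.051 + (2.570 − 1)/0.4875 + (6.223 − 1)/9.727 = 5.809
NF = 10 log₁₀(5.809) = 7.64 dB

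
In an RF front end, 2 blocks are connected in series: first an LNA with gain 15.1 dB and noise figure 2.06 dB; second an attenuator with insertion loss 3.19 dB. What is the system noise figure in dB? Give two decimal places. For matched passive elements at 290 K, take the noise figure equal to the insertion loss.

Convert to linear (a loss of L dB is a gain of −L dB): F_i = 10^(NF_i/10), G_i = 10^(G_i,dB/10)
  Stage 1: F_1 = 10^(2.06/10) = 1.607, G_1 = 10^(15.1/10) = 32.36
  Stage 2: F_2 = 10^(3.19/10) = 2.084, G_2 = 10^(−3.19/10) = 0.4797
Friis cascade:
  F = 1.607 + (2.084 − 1)/32.36 = 1.640
NF = 10 log₁₀(1.640) = 2.15 dB

2.15 dB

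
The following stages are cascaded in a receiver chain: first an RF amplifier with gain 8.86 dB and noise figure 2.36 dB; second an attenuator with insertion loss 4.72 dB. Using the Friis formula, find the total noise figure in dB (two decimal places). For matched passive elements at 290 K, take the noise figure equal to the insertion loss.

2.96 dB

Convert to linear (a loss of L dB is a gain of −L dB): F_i = 10^(NF_i/10), G_i = 10^(G_i,dB/10)
  Stage 1: F_1 = 10^(2.36/10) = 1.722, G_1 = 10^(8.86/10) = 7.691
  Stage 2: F_2 = 10^(4.72/10) = 2.965, G_2 = 10^(−4.72/10) = 0.3373
Friis cascade:
  F = 1.722 + (2.965 − 1)/7.691 = 1.977
NF = 10 log₁₀(1.977) = 2.96 dB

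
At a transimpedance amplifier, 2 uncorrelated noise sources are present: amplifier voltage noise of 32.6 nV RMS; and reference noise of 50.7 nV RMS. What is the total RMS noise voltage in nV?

60.3 nV

Uncorrelated sources add in power (mean-square): V_tot = √(ΣV_i²)
V_tot = √[(3.26×10⁻⁸)² + (5.07×10⁻⁸)²] = 6.03×10⁻⁸ V = 60.3 nV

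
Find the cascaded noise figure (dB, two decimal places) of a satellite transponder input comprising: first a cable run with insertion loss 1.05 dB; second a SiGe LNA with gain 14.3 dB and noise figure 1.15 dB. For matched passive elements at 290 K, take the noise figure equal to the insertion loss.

Convert to linear (a loss of L dB is a gain of −L dB): F_i = 10^(NF_i/10), G_i = 10^(G_i,dB/10)
  Stage 1: F_1 = 10^(1.05/10) = 1.274, G_1 = 10^(−1.05/10) = 0.7852
  Stage 2: F_2 = 10^(1.15/10) = 1.303, G_2 = 10^(14.3/10) = 26.92
Friis cascade:
  F = 1.274 + (1.303 − 1)/0.7852 = 1.660
NF = 10 log₁₀(1.660) = 2.20 dB

2.20 dB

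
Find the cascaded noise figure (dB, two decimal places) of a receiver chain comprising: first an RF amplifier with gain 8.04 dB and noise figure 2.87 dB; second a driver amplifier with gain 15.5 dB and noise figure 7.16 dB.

Convert to linear (a loss of L dB is a gain of −L dB): F_i = 10^(NF_i/10), G_i = 10^(G_i,dB/10)
  Stage 1: F_1 = 10^(2.87/10) = 1.936, G_1 = 10^(8.04/10) = 6.368
  Stage 2: F_2 = 10^(7.16/10) = 5.200, G_2 = 10^(15.5/10) = 35.48
Friis cascade:
  F = 1.936 + (5.200 − 1)/6.368 = 2.596
NF = 10 log₁₀(2.596) = 4.14 dB

4.14 dB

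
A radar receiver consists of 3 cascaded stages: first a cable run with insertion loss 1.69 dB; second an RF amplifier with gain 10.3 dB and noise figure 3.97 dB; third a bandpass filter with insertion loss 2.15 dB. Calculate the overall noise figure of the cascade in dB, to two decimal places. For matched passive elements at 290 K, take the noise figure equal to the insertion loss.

5.76 dB

Convert to linear (a loss of L dB is a gain of −L dB): F_i = 10^(NF_i/10), G_i = 10^(G_i,dB/10)
  Stage 1: F_1 = 10^(1.69/10) = 1.476, G_1 = 10^(−1.69/10) = 0.6776
  Stage 2: F_2 = 10^(3.97/10) = 2.495, G_2 = 10^(10.3/10) = 10.72
  Stage 3: F_3 = 10^(2.15/10) = 1.641, G_3 = 10^(−2.15/10) = 0.6095
Friis cascade:
  F = 1.476 + (2.495 − 1)/0.6776 + (1.641 − 1)/7.261 = 3.770
NF = 10 log₁₀(3.770) = 5.76 dB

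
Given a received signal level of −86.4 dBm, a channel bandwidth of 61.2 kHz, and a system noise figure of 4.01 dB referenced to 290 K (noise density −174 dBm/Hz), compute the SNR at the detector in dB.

35.7 dB

Noise floor: N = −174 + 10 log₁₀(B) + NF
10 log₁₀(6.12×10⁴) = 47.87 dB
N = −174 + 47.87 + 4.01 = −122.12 dBm
SNR = P_sig − N = −86.4 − (−122.12) = 35.72 dB → 35.7 dB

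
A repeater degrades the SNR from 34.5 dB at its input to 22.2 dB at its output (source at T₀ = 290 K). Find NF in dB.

12.3 dB

NF (dB) = SNR_in(dB) − SNR_out(dB) when the source is at T₀
NF = 34.5 − 22.2 = 12.3 dB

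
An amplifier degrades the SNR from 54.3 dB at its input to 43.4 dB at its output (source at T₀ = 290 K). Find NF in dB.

10.9 dB

NF (dB) = SNR_in(dB) − SNR_out(dB) when the source is at T₀
NF = 54.3 − 43.4 = 10.9 dB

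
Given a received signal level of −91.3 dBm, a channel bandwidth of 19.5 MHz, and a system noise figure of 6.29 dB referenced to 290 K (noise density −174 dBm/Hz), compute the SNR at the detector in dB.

Noise floor: N = −174 + 10 log₁₀(B) + NF
10 log₁₀(1.95×10⁷) = 72.9 dB
N = −174 + 72.9 + 6.29 = −94.81 dBm
SNR = P_sig − N = −91.3 − (−94.81) = 3.51 dB → 3.5 dB

3.5 dB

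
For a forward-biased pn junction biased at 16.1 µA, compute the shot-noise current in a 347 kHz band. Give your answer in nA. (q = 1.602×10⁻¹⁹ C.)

1.34 nA

I_n = √(2qI·B)
2qI·B = 2 × 1.602×10⁻¹⁹ × 1.61×10⁻⁵ × 3.47×10⁵ = 1.79×10⁻¹⁸ A²
I_n = √(1.79×10⁻¹⁸) = 1.34×10⁻⁹ A = 1.34 nA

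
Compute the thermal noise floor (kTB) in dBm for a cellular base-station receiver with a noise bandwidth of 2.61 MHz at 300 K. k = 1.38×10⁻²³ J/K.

−109.7 dBm

P_n = kTB = 1.38×10⁻²³ × 300 × 2.61×10⁶ = 1.08×10⁻¹⁴ W
In dBm: 10 log₁₀(1.08×10⁻¹⁴ / 10⁻³) = −109.7 dBm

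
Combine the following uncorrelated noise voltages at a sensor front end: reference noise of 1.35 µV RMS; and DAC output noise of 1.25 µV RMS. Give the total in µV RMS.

1.84 µV

Uncorrelated sources add in power (mean-square): V_tot = √(ΣV_i²)
V_tot = √[(1.35×10⁻⁶)² + (1.25×10⁻⁶)²] = 1.84×10⁻⁶ V = 1.84 µV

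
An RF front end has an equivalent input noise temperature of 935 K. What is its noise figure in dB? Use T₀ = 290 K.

F = 1 + T_e/T₀ = 1 + 935/290 = 4.22414
NF = 10 log₁₀(4.22414) = 6.26 dB

6.26 dB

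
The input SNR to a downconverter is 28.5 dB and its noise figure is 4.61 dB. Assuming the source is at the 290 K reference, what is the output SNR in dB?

23.89 dB

By definition F = SNR_in/SNR_out, so in dB: SNR_out = SNR_in − NF
SNR_out = 28.5 − 4.61 = 23.89 dB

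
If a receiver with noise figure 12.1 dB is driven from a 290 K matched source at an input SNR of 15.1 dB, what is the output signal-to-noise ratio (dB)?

By definition F = SNR_in/SNR_out, so in dB: SNR_out = SNR_in − NF
SNR_out = 15.1 − 12.1 = 3.0 dB

3.0 dB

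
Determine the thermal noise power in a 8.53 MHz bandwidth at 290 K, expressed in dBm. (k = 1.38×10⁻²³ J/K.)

−104.7 dBm

P_n = kTB = 1.38×10⁻²³ × 290 × 8.53×10⁶ = 3.41×10⁻¹⁴ W
In dBm: 10 log₁₀(3.41×10⁻¹⁴ / 10⁻³) = −104.7 dBm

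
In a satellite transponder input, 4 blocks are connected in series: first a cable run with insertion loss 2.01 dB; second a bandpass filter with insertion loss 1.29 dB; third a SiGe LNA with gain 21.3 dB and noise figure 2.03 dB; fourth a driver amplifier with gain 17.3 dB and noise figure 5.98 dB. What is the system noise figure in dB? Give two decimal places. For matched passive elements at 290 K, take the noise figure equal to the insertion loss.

5.39 dB

Convert to linear (a loss of L dB is a gain of −L dB): F_i = 10^(NF_i/10), G_i = 10^(G_i,dB/10)
  Stage 1: F_1 = 10^(2.01/10) = 1.589, G_1 = 10^(−2.01/10) = 0.6295
  Stage 2: F_2 = 10^(1.29/10) = 1.346, G_2 = 10^(−1.29/10) = 0.7430
  Stage 3: F_3 = 10^(2.03/10) = 1.596, G_3 = 10^(21.3/10) = 134.9
  Stage 4: F_4 = 10^(5.98/10) = 3.963, G_4 = 10^(17.3/10) = 53.70
Friis cascade:
  F = 1.589 + (1.346 − 1)/0.6295 + (1.596 − 1)/0.4677 + (3.963 − 1)/63.10 = 3.459
NF = 10 log₁₀(3.459) = 5.39 dB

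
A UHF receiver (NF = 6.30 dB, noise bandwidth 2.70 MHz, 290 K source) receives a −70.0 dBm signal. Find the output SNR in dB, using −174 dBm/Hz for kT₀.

33.4 dB

Noise floor: N = −174 + 10 log₁₀(B) + NF
10 log₁₀(2.70×10⁶) = 64.31 dB
N = −174 + 64.31 + 6.30 = −103.39 dBm
SNR = P_sig − N = −70.0 − (−103.39) = 33.39 dB → 33.4 dB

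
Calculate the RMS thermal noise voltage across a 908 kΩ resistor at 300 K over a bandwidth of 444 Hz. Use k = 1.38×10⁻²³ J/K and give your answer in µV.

V_n = √(4kTRB)
4kTRB = 4 × 1.38×10⁻²³ × 300 × 9.08×10⁵ × 4.44×10² = 6.68×10⁻¹² V²
V_n = √(6.68×10⁻¹²) = 2.58×10⁻⁶ V = 2.58 µV

2.58 µV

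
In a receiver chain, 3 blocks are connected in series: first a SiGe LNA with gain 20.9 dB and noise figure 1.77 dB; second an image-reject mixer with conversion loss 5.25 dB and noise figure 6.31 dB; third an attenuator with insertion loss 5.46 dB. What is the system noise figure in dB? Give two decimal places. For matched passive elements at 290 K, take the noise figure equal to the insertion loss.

2.04 dB

Convert to linear (a loss of L dB is a gain of −L dB): F_i = 10^(NF_i/10), G_i = 10^(G_i,dB/10)
  Stage 1: F_1 = 10^(1.77/10) = 1.503, G_1 = 10^(20.9/10) = 123.0
  Stage 2: F_2 = 10^(6.31/10) = 4.276, G_2 = 10^(−5.25/10) = 0.2985
  Stage 3: F_3 = 10^(5.46/10) = 3.516, G_3 = 10^(−5.46/10) = 0.2844
Friis cascade:
  F = 1.503 + (4.276 − 1)/123.0 + (3.516 − 1)/36.73 = 1.598
NF = 10 log₁₀(1.598) = 2.04 dB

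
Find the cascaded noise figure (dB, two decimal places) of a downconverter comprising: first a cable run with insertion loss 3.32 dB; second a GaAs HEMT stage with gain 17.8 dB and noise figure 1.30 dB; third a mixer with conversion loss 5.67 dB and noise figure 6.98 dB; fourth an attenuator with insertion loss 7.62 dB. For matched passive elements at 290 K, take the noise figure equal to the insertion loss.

5.64 dB

Convert to linear (a loss of L dB is a gain of −L dB): F_i = 10^(NF_i/10), G_i = 10^(G_i,dB/10)
  Stage 1: F_1 = 10^(3.32/10) = 2.148, G_1 = 10^(−3.32/10) = 0.4656
  Stage 2: F_2 = 10^(1.30/10) = 1.349, G_2 = 10^(17.8/10) = 60.26
  Stage 3: F_3 = 10^(6.98/10) = 4.989, G_3 = 10^(−5.67/10) = 0.2710
  Stage 4: F_4 = 10^(7.62/10) = 5.781, G_4 = 10^(−7.62/10) = 0.1730
Friis cascade:
  F = 2.148 + (1.349 − 1)/0.4656 + (4.989 − 1)/28.05 + (5.781 − 1)/7.603 = 3.668
NF = 10 log₁₀(3.668) = 5.64 dB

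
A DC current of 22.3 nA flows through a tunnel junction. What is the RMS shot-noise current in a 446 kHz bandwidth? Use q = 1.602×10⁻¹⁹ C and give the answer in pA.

56.5 pA

I_n = √(2qI·B)
2qI·B = 2 × 1.602×10⁻¹⁹ × 2.23×10⁻⁸ × 4.46×10⁵ = 3.19×10⁻²¹ A²
I_n = √(3.19×10⁻²¹) = 5.65×10⁻¹¹ A = 56.5 pA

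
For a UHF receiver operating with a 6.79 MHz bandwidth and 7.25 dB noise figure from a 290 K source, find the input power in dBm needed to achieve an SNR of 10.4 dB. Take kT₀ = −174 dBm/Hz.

Sensitivity = −174 + 10 log₁₀(B) + NF + SNR_min
= −174 + 68.32 + 7.25 + 10.4
= −88.03 dBm → −88.0 dBm

−88.0 dBm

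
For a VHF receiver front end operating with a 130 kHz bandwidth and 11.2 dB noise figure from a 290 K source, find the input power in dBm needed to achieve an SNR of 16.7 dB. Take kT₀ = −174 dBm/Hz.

−95.0 dBm

Sensitivity = −174 + 10 log₁₀(B) + NF + SNR_min
= −174 + 51.14 + 11.2 + 16.7
= −94.96 dBm → −95.0 dBm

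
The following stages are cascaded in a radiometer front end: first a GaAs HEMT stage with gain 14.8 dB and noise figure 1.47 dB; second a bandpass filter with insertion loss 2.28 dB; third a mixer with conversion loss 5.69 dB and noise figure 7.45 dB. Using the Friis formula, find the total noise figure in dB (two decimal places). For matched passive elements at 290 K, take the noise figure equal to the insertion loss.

Convert to linear (a loss of L dB is a gain of −L dB): F_i = 10^(NF_i/10), G_i = 10^(G_i,dB/10)
  Stage 1: F_1 = 10^(1.47/10) = 1.403, G_1 = 10^(14.8/10) = 30.20
  Stage 2: F_2 = 10^(2.28/10) = 1.690, G_2 = 10^(−2.28/10) = 0.5916
  Stage 3: F_3 = 10^(7.45/10) = 5.559, G_3 = 10^(−5.69/10) = 0.2698
Friis cascade:
  F = 1.403 + (1.690 − 1)/30.20 + (5.559 − 1)/17.86 = 1.681
NF = 10 log₁₀(1.681) = 2.26 dB

2.26 dB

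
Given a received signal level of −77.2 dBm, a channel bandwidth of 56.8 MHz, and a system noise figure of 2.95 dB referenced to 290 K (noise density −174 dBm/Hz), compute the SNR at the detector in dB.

16.3 dB

Noise floor: N = −174 + 10 log₁₀(B) + NF
10 log₁₀(5.68×10⁷) = 77.54 dB
N = −174 + 77.54 + 2.95 = −93.51 dBm
SNR = P_sig − N = −77.2 − (−93.51) = 16.31 dB → 16.3 dB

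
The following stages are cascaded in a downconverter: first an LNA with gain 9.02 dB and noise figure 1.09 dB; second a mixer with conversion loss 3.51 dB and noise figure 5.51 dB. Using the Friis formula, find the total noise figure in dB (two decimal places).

Convert to linear (a loss of L dB is a gain of −L dB): F_i = 10^(NF_i/10), G_i = 10^(G_i,dB/10)
  Stage 1: F_1 = 10^(1.09/10) = 1.285, G_1 = 10^(9.02/10) = 7.980
  Stage 2: F_2 = 10^(5.51/10) = 3.556, G_2 = 10^(−3.51/10) = 0.4457
Friis cascade:
  F = 1.285 + (3.556 − 1)/7.980 = 1.606
NF = 10 log₁₀(1.606) = 2.06 dB

2.06 dB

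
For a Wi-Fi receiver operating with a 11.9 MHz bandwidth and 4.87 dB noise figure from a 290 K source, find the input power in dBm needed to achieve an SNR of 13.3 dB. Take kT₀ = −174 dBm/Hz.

−85.1 dBm

Sensitivity = −174 + 10 log₁₀(B) + NF + SNR_min
= −174 + 70.76 + 4.87 + 13.3
= −85.07 dBm → −85.1 dBm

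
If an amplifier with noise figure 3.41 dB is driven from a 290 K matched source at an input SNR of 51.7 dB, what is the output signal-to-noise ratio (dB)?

48.29 dB

By definition F = SNR_in/SNR_out, so in dB: SNR_out = SNR_in − NF
SNR_out = 51.7 − 3.41 = 48.29 dB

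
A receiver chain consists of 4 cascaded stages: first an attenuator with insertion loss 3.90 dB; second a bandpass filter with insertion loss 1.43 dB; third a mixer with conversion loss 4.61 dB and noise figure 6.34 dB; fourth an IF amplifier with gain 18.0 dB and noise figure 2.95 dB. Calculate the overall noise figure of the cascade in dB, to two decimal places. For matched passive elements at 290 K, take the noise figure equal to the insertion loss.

13.85 dB

Convert to linear (a loss of L dB is a gain of −L dB): F_i = 10^(NF_i/10), G_i = 10^(G_i,dB/10)
  Stage 1: F_1 = 10^(3.90/10) = 2.455, G_1 = 10^(−3.90/10) = 0.4074
  Stage 2: F_2 = 10^(1.43/10) = 1.390, G_2 = 10^(−1.43/10) = 0.7194
  Stage 3: F_3 = 10^(6.34/10) = 4.305, G_3 = 10^(−4.61/10) = 0.3459
  Stage 4: F_4 = 10^(2.95/10) = 1.972, G_4 = 10^(18.0/10) = 63.10
Friis cascade:
  F = 2.455 + (1.390 − 1)/0.4074 + (4.305 − 1)/0.2931 + (1.972 − 1)/0.1014 = 24.28
NF = 10 log₁₀(24.28) = 13.85 dB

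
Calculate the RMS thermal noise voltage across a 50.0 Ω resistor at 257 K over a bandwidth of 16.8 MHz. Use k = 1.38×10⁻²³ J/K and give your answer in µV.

3.45 µV

V_n = √(4kTRB)
4kTRB = 4 × 1.38×10⁻²³ × 257 × 5.00×10¹ × 1.68×10⁷ = 1.19×10⁻¹¹ V²
V_n = √(1.19×10⁻¹¹) = 3.45×10⁻⁶ V = 3.45 µV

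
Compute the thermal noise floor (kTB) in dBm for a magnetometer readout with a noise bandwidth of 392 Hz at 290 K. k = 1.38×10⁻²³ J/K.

P_n = kTB = 1.38×10⁻²³ × 290 × 3.92×10² = 1.57×10⁻¹⁸ W
In dBm: 10 log₁₀(1.57×10⁻¹⁸ / 10⁻³) = −148.0 dBm

−148.0 dBm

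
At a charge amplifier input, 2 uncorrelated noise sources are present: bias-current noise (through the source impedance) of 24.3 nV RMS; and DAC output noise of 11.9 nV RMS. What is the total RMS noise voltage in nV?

Uncorrelated sources add in power (mean-square): V_tot = √(ΣV_i²)
V_tot = √[(2.43×10⁻⁸)² + (1.19×10⁻⁸)²] = 2.71×10⁻⁸ V = 27.1 nV

27.1 nV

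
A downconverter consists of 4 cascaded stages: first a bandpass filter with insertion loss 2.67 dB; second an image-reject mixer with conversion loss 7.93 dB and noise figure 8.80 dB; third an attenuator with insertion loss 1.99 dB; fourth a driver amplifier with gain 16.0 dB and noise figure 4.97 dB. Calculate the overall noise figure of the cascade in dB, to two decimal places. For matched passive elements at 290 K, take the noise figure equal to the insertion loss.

17.75 dB

Convert to linear (a loss of L dB is a gain of −L dB): F_i = 10^(NF_i/10), G_i = 10^(G_i,dB/10)
  Stage 1: F_1 = 10^(2.67/10) = 1.849, G_1 = 10^(−2.67/10) = 0.5408
  Stage 2: F_2 = 10^(8.80/10) = 7.586, G_2 = 10^(−7.93/10) = 0.1611
  Stage 3: F_3 = 10^(1.99/10) = 1.581, G_3 = 10^(−1.99/10) = 0.6324
  Stage 4: F_4 = 10^(4.97/10) = 3.141, G_4 = 10^(16.0/10) = 39.81
Friis cascade:
  F = 1.849 + (7.586 − 1)/0.5408 + (1.581 − 1)/0.08710 + (3.141 − 1)/0.05508 = 59.56
NF = 10 log₁₀(59.56) = 17.75 dB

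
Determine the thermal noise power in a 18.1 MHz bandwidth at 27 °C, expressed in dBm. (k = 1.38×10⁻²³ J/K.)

T = 27 °C + 273.15 = 300.15 K
P_n = kTB = 1.38×10⁻²³ × 300.15 × 1.81×10⁷ = 7.50×10⁻¹⁴ W
In dBm: 10 log₁₀(7.50×10⁻¹⁴ / 10⁻³) = −101.3 dBm

−101.3 dBm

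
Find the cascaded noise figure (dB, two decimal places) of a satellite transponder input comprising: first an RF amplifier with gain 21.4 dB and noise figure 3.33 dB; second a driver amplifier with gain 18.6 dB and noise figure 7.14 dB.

Convert to linear (a loss of L dB is a gain of −L dB): F_i = 10^(NF_i/10), G_i = 10^(G_i,dB/10)
  Stage 1: F_1 = 10^(3.33/10) = 2.153, G_1 = 10^(21.4/10) = 138.0
  Stage 2: F_2 = 10^(7.14/10) = 5.176, G_2 = 10^(18.6/10) = 72.44
Friis cascade:
  F = 2.153 + (5.176 − 1)/138.0 = 2.183
NF = 10 log₁₀(2.183) = 3.39 dB

3.39 dB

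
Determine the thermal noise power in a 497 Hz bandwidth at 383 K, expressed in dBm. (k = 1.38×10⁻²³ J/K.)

P_n = kTB = 1.38×10⁻²³ × 383 × 4.97×10² = 2.63×10⁻¹⁸ W
In dBm: 10 log₁₀(2.63×10⁻¹⁸ / 10⁻³) = −145.8 dBm

−145.8 dBm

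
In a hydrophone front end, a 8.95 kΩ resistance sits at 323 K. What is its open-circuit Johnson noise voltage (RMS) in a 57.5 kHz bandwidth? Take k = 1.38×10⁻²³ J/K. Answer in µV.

3.03 µV

V_n = √(4kTRB)
4kTRB = 4 × 1.38×10⁻²³ × 323 × 8.95×10³ × 5.75×10⁴ = 9.18×10⁻¹² V²
V_n = √(9.18×10⁻¹²) = 3.03×10⁻⁶ V = 3.03 µV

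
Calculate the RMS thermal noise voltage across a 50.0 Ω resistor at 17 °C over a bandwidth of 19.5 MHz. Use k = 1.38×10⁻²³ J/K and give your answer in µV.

3.95 µV

T = 17 °C + 273.15 = 290.15 K
V_n = √(4kTRB)
4kTRB = 4 × 1.38×10⁻²³ × 290.15 × 5.00×10¹ × 1.95×10⁷ = 1.56×10⁻¹¹ V²
V_n = √(1.56×10⁻¹¹) = 3.95×10⁻⁶ V = 3.95 µV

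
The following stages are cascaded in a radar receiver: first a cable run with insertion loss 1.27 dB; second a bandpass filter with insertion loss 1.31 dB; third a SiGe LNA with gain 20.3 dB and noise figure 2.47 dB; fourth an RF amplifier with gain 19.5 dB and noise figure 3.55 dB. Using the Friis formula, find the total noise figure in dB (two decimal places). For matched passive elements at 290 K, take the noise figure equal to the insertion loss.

5.08 dB

Convert to linear (a loss of L dB is a gain of −L dB): F_i = 10^(NF_i/10), G_i = 10^(G_i,dB/10)
  Stage 1: F_1 = 10^(1.27/10) = 1.340, G_1 = 10^(−1.27/10) = 0.7464
  Stage 2: F_2 = 10^(1.31/10) = 1.352, G_2 = 10^(−1.31/10) = 0.7396
  Stage 3: F_3 = 10^(2.47/10) = 1.766, G_3 = 10^(20.3/10) = 107.2
  Stage 4: F_4 = 10^(3.55/10) = 2.265, G_4 = 10^(19.5/10) = 89.13
Friis cascade:
  F = 1.340 + (1.352 − 1)/0.7464 + (1.766 − 1)/0.5521 + (2.265 − 1)/59.16 = 3.220
NF = 10 log₁₀(3.220) = 5.08 dB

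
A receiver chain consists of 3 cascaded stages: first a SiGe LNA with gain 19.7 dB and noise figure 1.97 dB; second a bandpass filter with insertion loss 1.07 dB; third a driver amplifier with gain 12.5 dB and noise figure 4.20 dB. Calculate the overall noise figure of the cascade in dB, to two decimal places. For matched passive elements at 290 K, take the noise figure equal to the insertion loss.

Convert to linear (a loss of L dB is a gain of −L dB): F_i = 10^(NF_i/10), G_i = 10^(G_i,dB/10)
  Stage 1: F_1 = 10^(1.97/10) = 1.574, G_1 = 10^(19.7/10) = 93.33
  Stage 2: F_2 = 10^(1.07/10) = 1.279, G_2 = 10^(−1.07/10) = 0.7816
  Stage 3: F_3 = 10^(4.20/10) = 2.630, G_3 = 10^(12.5/10) = 17.78
Friis cascade:
  F = 1.574 + (1.279 − 1)/93.33 + (2.630 − 1)/72.95 = 1.599
NF = 10 log₁₀(1.599) = 2.04 dB

2.04 dB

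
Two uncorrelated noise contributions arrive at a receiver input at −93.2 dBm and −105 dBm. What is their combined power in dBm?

Convert to linear, add, convert back:
P₁ = 4.79×10⁻¹³ W, P₂ = 3.16×10⁻¹⁴ W
P_tot = 5.10×10⁻¹³ W → 10 log₁₀(P_tot / 10⁻³) = −92.9 dBm

−92.9 dBm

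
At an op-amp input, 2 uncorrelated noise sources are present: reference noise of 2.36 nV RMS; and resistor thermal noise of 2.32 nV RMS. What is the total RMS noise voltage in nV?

3.31 nV

Uncorrelated sources add in power (mean-square): V_tot = √(ΣV_i²)
V_tot = √[(2.36×10⁻⁹)² + (2.32×10⁻⁹)²] = 3.31×10⁻⁹ V = 3.31 nV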